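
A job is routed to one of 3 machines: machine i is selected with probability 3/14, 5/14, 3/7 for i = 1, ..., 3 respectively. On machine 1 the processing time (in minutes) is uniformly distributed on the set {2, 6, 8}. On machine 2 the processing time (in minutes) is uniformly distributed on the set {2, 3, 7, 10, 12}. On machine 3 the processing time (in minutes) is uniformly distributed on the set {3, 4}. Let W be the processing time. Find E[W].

E[W | machine 1] = (2+6+8)/3 = 16/3.
E[W | machine 2] = (2+3+7+10+12)/5 = 34/5.
E[W | machine 3] = (3+4)/2 = 7/2.
By the law of total expectation,
E[W] = (3/14)·(16/3) + (5/14)·(34/5) + (3/7)·(7/2) = 71/14.

71/14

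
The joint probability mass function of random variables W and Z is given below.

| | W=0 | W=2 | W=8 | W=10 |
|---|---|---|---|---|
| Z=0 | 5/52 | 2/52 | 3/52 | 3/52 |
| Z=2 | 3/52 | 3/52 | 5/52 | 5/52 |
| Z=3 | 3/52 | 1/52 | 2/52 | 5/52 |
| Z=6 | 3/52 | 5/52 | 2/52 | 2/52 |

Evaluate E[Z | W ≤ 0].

P(W ≤ 0) = 7/26.
Σ Z·P over the event = 0·(5/52) + 2·(3/52) + 3·(3/52) + 6·(3/52) = 33/52.
E[Z | W ≤ 0] = (33/52) / (7/26) = 33/14.

33/14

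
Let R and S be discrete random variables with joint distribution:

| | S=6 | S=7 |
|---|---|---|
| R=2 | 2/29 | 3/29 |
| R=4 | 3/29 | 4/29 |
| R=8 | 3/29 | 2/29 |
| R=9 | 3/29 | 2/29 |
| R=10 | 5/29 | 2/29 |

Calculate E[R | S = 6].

117/16

P(S = 6) = 16/29.
Summing R·P(R=x,S=y) over the conditioning event gives 117/29.
E[R | S = 6] = (117/29) / (16/29) = 117/16.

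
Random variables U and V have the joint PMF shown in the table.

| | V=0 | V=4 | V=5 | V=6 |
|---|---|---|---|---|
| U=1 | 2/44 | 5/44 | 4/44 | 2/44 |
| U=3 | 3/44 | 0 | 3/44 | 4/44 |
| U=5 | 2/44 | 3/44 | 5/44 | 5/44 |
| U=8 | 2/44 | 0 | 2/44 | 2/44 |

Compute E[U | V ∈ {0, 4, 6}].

56/15

P(V ∈ {0, 4, 6}) = 15/22.
Summing U·P(U=x,V=y) over the conditioning event gives 28/11.
E[U | V ∈ {0, 4, 6}] = (28/11) / (15/22) = 56/15.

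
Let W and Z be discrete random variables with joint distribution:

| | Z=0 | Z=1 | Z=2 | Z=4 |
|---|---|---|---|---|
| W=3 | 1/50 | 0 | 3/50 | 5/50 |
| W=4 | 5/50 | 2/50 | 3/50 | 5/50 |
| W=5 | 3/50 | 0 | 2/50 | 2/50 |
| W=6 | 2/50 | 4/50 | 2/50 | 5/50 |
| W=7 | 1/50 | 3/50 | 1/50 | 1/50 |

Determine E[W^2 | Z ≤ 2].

427/16

P(Z ≤ 2) = 16/25.
Summing W^2·P(W=x,Z=y) over the conditioning event gives 427/25.
E[W^2 | Z ≤ 2] = (427/25) / (16/25) = 427/16.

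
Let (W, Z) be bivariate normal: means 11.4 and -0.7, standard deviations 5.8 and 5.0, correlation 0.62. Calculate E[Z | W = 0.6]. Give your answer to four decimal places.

-6.4724

For a bivariate normal, E[Z | W=x] = μ_Z + ρ·(σ_Z/σ_W)·(x − μ_W).
E[Z | W=0.6] = -0.7 + (0.62)·(5.0/5.8)·(0.6 − (11.4)) = -0.7 + (0.53448)·(-10.8) = -6.4724.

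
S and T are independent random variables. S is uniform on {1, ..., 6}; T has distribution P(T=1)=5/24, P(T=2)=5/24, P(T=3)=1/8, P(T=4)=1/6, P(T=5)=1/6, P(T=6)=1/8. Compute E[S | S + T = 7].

P(S + T = 7) = 1/6.
Summing S·P(x,y) over outcomes with S + T = 7 gives 5/8.
E[S | S + T = 7] = (5/8) / (1/6) = 15/4.

15/4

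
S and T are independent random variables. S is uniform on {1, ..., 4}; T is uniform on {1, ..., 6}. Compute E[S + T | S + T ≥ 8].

Outcomes with S + T ≥ 8: (2,6), (3,5), (3,6), (4,4), (4,5), (4,6), each with probability 1/24.
E[S + T | S + T ≥ 8] = (8 + 8 + 9 + 8 + 9 + 10) / 6 = 26/3.

26/3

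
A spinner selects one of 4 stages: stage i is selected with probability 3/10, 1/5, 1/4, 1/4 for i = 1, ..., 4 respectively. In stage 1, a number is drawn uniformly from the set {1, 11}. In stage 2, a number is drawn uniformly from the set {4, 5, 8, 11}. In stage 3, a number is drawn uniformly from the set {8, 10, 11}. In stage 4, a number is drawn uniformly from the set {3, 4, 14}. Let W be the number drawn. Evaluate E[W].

221/30

E[W | stage 1] = (1+11)/2 = 6.
E[W | stage 2] = (4+5+8+11)/4 = 7.
E[W | stage 3] = (8+10+11)/3 = 29/3.
E[W | stage 4] = (3+4+14)/3 = 7.
E[W] = (3/10)·(6) + (1/5)·(7) + (1/4)·(29/3) + (1/4)·(7) = 221/30.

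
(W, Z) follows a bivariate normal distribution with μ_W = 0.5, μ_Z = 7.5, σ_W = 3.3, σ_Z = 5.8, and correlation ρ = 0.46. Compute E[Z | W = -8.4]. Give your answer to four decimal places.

0.3045

For a bivariate normal, E[Z | W=x] = μ_Z + ρ·(σ_Z/σ_W)·(x − μ_W).
E[Z | W=-8.4] = 7.5 + (0.46)·(5.8/3.3)·(-8.4 − (0.5)) = 7.5 + (0.80848)·(-8.9) = 0.3045.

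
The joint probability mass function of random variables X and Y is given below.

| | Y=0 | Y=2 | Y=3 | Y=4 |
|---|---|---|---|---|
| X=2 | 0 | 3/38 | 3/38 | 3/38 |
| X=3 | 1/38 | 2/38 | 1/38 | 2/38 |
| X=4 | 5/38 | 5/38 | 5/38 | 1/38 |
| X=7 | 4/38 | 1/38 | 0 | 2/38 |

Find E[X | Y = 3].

P(Y = 3) = 9/38.
Σ X·P over the event = 2·(3/38) + 3·(1/38) + 4·(5/38) = 29/38.
E[X | Y = 3] = (29/38) / (9/38) = 29/9.

29/9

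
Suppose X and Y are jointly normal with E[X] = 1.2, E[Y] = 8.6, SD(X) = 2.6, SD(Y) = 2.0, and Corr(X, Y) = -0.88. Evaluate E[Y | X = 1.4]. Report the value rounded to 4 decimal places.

8.4646

For a bivariate normal, E[Y | X=x] = μ_Y + ρ·(σ_Y/σ_X)·(x − μ_X).
E[Y | X=1.4] = 8.6 + (-0.88)·(2.0/2.6)·(1.4 − (1.2)) = 8.6 + (-0.67692)·(0.2) = 8.4646.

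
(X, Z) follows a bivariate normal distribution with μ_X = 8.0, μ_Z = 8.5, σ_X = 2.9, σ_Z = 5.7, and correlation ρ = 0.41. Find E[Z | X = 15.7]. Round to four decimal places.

E[Z | X=x] = μ_Z + ρ(σ_Z/σ_X)(x − μ_X) for jointly normal variables.
E[Z | X=15.7] = 8.5 + (0.41)·(5.7/2.9)·(15.7 − (8.0)) = 8.5 + (0.80586)·(7.7) = 14.7051.

14.7051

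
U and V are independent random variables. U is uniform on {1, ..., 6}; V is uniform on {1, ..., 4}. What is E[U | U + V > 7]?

16/3

Outcomes with U + V > 7: (4,4), (5,3), (5,4), (6,2), (6,3), (6,4), each with probability 1/24.
E[U | U + V > 7] = (4 + 5 + 5 + 6 + 6 + 6) / 6 = 16/3.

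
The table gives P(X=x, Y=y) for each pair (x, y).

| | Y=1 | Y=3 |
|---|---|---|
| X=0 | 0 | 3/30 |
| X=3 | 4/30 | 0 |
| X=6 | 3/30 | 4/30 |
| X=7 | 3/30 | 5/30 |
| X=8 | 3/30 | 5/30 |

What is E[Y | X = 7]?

P(X = 7) = 4/15.
Σ Y·P over the event = 1·(3/30) + 3·(5/30) = 3/5.
E[Y | X = 7] = (3/5) / (4/15) = 9/4.

9/4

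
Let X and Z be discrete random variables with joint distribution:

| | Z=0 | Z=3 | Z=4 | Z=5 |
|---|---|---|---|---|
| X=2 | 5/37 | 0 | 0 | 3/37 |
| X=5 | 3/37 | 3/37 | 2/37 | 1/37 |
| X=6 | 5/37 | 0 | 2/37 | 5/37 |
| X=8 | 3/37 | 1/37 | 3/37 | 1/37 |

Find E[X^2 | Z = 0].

P(Z = 0) = 16/37.
Σ X^2·P over the event = 4·(5/37) + 25·(3/37) + 36·(5/37) + 64·(3/37) = 467/37.
E[X^2 | Z = 0] = (467/37) / (16/37) = 467/16.

467/16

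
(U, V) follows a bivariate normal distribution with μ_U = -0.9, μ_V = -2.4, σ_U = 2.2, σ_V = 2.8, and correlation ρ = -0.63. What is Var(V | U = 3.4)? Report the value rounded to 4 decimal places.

For a bivariate normal, Var(V | U=x) = σ_V²(1 − ρ²).
Var(V | U=3.4) = (2.8)²·(1 − (-0.63)²) = 7.84·0.6031 = 4.7283.

4.7283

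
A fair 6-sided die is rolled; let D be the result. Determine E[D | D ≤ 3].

2

Given D ≤ 3, D is equally likely to be any of {1, 2, 3}.
E[D | D ≤ 3] = (1 + 2 + 3) / 3 = 2.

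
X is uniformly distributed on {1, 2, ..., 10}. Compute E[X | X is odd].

Given X is odd, X is equally likely to be any of {1, 3, 5, 7, 9}.
E[X | X is odd] = (1 + 3 + 5 + 7 + 9) / 5 = 5.

5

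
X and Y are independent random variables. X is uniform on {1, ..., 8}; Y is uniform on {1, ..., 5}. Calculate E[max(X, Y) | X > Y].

P(X > Y) = 5/8.
Summing max(X,Y)·P(x,y) over outcomes with X > Y gives 29/8.
E[max(X, Y) | X > Y] = (29/8) / (5/8) = 29/5.

29/5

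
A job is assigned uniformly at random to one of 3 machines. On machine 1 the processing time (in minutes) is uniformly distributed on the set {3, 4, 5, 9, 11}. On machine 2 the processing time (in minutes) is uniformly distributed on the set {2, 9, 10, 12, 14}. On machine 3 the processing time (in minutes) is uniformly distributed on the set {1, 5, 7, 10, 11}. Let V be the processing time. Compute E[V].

E[V | machine 1] = (3+4+5+9+11)/5 = 32/5.
E[V | machine 2] = (2+9+10+12+14)/5 = 47/5.
E[V | machine 3] = (1+5+7+10+11)/5 = 34/5.
By the law of total expectation,
E[V] = (1/3)·(32/5) + (1/3)·(47/5) + (1/3)·(34/5) = 113/15.

113/15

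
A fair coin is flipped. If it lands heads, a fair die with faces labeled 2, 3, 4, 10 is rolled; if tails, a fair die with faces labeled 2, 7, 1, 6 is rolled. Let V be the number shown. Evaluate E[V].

35/8

E[V | heads] = (2+3+4+10)/4 = 19/4.
E[V | tails] = (2+7+1+6)/4 = 4.
E[V] = (1/2)·(19/4) + (1/2)·(4) = 35/8.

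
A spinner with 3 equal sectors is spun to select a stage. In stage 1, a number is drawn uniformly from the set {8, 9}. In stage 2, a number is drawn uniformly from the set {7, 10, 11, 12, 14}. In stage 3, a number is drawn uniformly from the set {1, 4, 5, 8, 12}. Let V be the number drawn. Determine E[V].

E[V | stage 1] = (8+9)/2 = 17/2.
E[V | stage 2] = (7+10+11+12+14)/5 = 54/5.
E[V | stage 3] = (1+4+5+8+12)/5 = 6.
E[V] = (1/3)·(17/2) + (1/3)·(54/5) + (1/3)·(6) = 253/30.

253/30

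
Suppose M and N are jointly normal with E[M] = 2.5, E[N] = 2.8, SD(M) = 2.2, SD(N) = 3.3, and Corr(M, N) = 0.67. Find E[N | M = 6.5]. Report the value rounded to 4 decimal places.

For a bivariate normal, E[N | M=x] = μ_N + ρ·(σ_N/σ_M)·(x − μ_M).
E[N | M=6.5] = 2.8 + (0.67)·(3.3/2.2)·(6.5 − (2.5)) = 2.8 + (1.005)·(4) = 6.8200.

6.8200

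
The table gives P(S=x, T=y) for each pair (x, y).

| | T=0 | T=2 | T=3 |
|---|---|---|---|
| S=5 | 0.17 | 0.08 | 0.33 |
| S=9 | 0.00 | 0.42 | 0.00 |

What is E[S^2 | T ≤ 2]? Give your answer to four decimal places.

P(T ≤ 2) = 0.67.
Σ S^2·P over the event = 25·(0.17) + 25·(0.08) + 81·(0.42) = 40.27.
E[S^2 | T ≤ 2] = (40.27) / (0.67) = 60.1045.

60.1045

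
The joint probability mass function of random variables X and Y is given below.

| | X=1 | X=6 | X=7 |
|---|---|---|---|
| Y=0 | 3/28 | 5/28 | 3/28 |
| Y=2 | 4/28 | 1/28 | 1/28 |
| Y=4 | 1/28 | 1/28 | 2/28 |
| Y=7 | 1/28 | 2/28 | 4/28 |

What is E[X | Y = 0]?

P(Y = 0) = 11/28.
Σ X·P over the event = 1·(3/28) + 6·(5/28) + 7·(3/28) = 27/14.
E[X | Y = 0] = (27/14) / (11/28) = 54/11.

54/11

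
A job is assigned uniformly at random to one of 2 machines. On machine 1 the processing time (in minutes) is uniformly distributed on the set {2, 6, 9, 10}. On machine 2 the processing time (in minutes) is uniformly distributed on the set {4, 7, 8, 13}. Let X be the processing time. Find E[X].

E[X | machine 1] = (2+6+9+10)/4 = 27/4.
E[X | machine 2] = (4+7+8+13)/4 = 8.
By the law of total expectation,
E[X] = (1/2)·(27/4) + (1/2)·(8) = 59/8.

59/8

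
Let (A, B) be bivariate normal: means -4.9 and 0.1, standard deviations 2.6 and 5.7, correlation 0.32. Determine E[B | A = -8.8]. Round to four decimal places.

-2.6360

The regression of B on A has slope ρ·σ_B/σ_A and passes through (μ_A, μ_B).
E[B | A=-8.8] = 0.1 + (0.32)·(5.7/2.6)·(-8.8 − (-4.9)) = 0.1 + (0.70154)·(-3.9) = -2.6360.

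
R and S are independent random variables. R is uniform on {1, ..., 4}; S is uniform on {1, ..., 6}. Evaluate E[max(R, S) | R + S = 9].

11/2

Outcomes with R + S = 9: (3,6), (4,5), each with probability 1/24.
E[max(R, S) | R + S = 9] = (6 + 5) / 2 = 11/2.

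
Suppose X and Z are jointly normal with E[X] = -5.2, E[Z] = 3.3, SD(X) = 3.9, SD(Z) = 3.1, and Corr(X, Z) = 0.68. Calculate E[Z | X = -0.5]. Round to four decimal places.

The regression of Z on X has slope ρ·σ_Z/σ_X and passes through (μ_X, μ_Z).
E[Z | X=-0.5] = 3.3 + (0.68)·(3.1/3.9)·(-0.5 − (-5.2)) = 3.3 + (0.54051)·(4.7) = 5.8404.

5.8404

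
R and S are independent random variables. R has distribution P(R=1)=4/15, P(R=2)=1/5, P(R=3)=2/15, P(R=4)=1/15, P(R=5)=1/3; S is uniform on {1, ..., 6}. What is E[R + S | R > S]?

13/2

P(R > S) = 1/3.
Summing (R+S)·P(x,y) over outcomes with R > S gives 13/6.
E[R + S | R > S] = (13/6) / (1/3) = 13/2.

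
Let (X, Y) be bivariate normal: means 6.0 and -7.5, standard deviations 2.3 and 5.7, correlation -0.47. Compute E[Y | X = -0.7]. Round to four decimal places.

E[Y | X=x] = μ_Y + ρ(σ_Y/σ_X)(x − μ_X) for jointly normal variables.
E[Y | X=-0.7] = -7.5 + (-0.47)·(5.7/2.3)·(-0.7 − (6.0)) = -7.5 + (-1.16478)·(-6.7) = 0.3040.

0.3040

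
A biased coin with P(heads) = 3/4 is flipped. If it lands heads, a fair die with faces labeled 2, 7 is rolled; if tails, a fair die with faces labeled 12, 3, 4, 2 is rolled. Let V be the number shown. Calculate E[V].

75/16

E[V | heads] = (2+7)/2 = 9/2.
E[V | tails] = (12+3+4+2)/4 = 21/4.
By the law of total expectation,
E[V] = (3/4)·(9/2) + (1/4)·(21/4) = 75/16.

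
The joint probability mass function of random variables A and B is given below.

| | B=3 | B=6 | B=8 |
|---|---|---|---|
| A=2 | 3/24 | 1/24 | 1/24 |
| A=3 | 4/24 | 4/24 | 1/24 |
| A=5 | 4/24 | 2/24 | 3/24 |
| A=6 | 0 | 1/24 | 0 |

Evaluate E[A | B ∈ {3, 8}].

P(B ∈ {3, 8}) = 2/3.
Σ A·P over the event = 2·(3/24) + 2·(1/24) + 3·(4/24) + 3·(1/24) + 5·(4/24) + 5·(3/24) = 29/12.
E[A | B ∈ {3, 8}] = (29/12) / (2/3) = 29/8.

29/8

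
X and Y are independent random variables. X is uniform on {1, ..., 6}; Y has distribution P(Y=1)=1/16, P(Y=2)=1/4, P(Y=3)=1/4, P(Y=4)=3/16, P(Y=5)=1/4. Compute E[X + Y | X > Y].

P(X > Y) = 43/96.
Summing (X+Y)·P(x,y) over outcomes with X > Y gives 163/48.
E[X + Y | X > Y] = (163/48) / (43/96) = 326/43.

326/43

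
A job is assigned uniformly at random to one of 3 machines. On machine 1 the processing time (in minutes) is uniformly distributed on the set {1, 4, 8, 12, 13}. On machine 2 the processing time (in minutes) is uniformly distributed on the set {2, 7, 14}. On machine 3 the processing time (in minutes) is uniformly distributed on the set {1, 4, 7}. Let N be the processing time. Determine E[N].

289/45

E[N | machine 1] = (1+4+8+12+13)/5 = 38/5.
E[N | machine 2] = (2+7+14)/3 = 23/3.
E[N | machine 3] = (1+4+7)/3 = 4.
By the law of total expectation,
E[N] = (1/3)·(38/5) + (1/3)·(23/3) + (1/3)·(4) = 289/45.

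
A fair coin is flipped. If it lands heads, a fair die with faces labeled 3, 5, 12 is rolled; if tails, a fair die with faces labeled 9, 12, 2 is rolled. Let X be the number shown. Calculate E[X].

43/6

E[X | heads] = (3+5+12)/3 = 20/3.
E[X | tails] = (9+12+2)/3 = 23/3.
E[X] = (1/2)·(20/3) + (1/2)·(23/3) = 43/6.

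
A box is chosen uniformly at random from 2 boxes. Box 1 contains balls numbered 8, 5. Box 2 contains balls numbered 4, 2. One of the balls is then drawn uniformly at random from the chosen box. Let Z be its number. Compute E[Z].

19/4

E[Z | box 1] = (8+5)/2 = 13/2.
E[Z | box 2] = (4+2)/2 = 3.
E[Z] = (1/2)·(13/2) + (1/2)·(3) = 19/4.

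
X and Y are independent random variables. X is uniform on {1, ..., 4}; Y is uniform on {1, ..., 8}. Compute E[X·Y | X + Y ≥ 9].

41/2

Outcomes with X + Y ≥ 9: (1,8), (2,7), (2,8), (3,6), (3,7), (3,8), (4,5), (4,6), (4,7), (4,8), each with probability 1/32.
E[X·Y | X + Y ≥ 9] = (8 + 14 + 16 + 18 + 21 + 24 + 20 + 24 + 28 + 32) / 10 = 41/2.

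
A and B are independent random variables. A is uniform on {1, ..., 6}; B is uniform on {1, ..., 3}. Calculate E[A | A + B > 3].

59/15

P(A + B > 3) = 5/6.
Summing A·P(x,y) over outcomes with A + B > 3 gives 59/18.
E[A | A + B > 3] = (59/18) / (5/6) = 59/15.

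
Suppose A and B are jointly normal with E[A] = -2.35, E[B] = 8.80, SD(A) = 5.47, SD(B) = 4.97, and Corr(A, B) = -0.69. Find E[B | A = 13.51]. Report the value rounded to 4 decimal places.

The regression of B on A has slope ρ·σ_B/σ_A and passes through (μ_A, μ_B).
E[B | A=13.51] = 8.80 + (-0.69)·(4.97/5.47)·(13.51 − (-2.35)) = 8.80 + (-0.62693)·(15.86) = -1.1431.

-1.1431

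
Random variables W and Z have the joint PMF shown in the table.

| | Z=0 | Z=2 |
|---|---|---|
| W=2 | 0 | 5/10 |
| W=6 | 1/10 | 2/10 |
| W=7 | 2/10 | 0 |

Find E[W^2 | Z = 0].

P(Z = 0) = 3/10.
Σ W^2·P over the event = 36·(1/10) + 49·(2/10) = 67/5.
E[W^2 | Z = 0] = (67/5) / (3/10) = 134/3.

134/3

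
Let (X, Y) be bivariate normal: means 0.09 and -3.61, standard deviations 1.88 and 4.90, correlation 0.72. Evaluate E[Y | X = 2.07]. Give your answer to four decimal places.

0.1057

For a bivariate normal, E[Y | X=x] = μ_Y + ρ·(σ_Y/σ_X)·(x − μ_X).
E[Y | X=2.07] = -3.61 + (0.72)·(4.90/1.88)·(2.07 − (0.09)) = -3.61 + (1.8766)·(1.98) = 0.1057.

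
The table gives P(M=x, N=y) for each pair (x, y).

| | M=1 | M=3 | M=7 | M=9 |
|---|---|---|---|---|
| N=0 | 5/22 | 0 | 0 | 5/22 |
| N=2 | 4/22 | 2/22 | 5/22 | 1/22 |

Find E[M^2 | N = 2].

29

P(N = 2) = 6/11.
Σ M^2·P over the event = 1·(4/22) + 9·(2/22) + 49·(5/22) + 81·(1/22) = 174/11.
E[M^2 | N = 2] = (174/11) / (6/11) = 29.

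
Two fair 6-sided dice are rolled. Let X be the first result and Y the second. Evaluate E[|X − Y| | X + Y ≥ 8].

P(X + Y ≥ 8) = 5/12.
Summing |X−Y|·P(x,y) over outcomes with X + Y ≥ 8 gives 13/18.
E[|X − Y| | X + Y ≥ 8] = (13/18) / (5/12) = 26/15.

26/15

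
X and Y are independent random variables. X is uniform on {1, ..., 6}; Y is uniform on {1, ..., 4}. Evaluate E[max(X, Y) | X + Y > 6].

51/10

P(X + Y > 6) = 5/12.
Summing max(X,Y)·P(x,y) over outcomes with X + Y > 6 gives 17/8.
E[max(X, Y) | X + Y > 6] = (17/8) / (5/12) = 51/10.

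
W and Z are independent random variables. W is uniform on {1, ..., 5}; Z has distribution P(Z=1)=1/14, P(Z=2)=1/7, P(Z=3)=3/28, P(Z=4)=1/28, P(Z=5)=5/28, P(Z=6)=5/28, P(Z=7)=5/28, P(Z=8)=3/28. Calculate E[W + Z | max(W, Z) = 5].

P(max(W, Z) = 5) = 1/4.
Summing (W+Z)·P(x,y) over outcomes with max(W, Z) = 5 gives 39/20.
E[W + Z | max(W, Z) = 5] = (39/20) / (1/4) = 39/5.

39/5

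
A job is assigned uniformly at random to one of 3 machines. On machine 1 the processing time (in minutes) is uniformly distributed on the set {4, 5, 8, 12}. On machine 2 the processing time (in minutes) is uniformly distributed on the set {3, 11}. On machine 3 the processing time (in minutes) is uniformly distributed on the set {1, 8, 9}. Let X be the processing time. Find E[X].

E[X | machine 1] = (4+5+8+12)/4 = 29/4.
E[X | machine 2] = (3+11)/2 = 7.
E[X | machine 3] = (1+8+9)/3 = 6.
E[X] = (1/3)·(29/4) + (1/3)·(7) + (1/3)·(6) = 27/4.

27/4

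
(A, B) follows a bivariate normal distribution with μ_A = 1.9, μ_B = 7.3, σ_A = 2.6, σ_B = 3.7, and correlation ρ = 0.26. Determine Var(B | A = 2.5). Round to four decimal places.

12.7646

The conditional variance in a bivariate normal is σ_B²(1 − ρ²), independent of x.
Var(B | A=2.5) = (3.7)²·(1 − (0.26)²) = 13.69·0.9324 = 12.7646.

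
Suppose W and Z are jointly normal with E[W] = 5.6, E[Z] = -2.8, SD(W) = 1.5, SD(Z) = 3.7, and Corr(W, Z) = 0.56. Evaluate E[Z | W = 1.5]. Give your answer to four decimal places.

-8.4635

E[Z | W=x] = μ_Z + ρ(σ_Z/σ_W)(x − μ_W) for jointly normal variables.
E[Z | W=1.5] = -2.8 + (0.56)·(3.7/1.5)·(1.5 − (5.6)) = -2.8 + (1.38133)·(-4.1) = -8.4635.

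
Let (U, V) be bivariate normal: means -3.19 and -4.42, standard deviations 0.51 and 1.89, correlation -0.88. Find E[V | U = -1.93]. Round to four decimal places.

The regression of V on U has slope ρ·σ_V/σ_U and passes through (μ_U, μ_V).
E[V | U=-1.93] = -4.42 + (-0.88)·(1.89/0.51)·(-1.93 − (-3.19)) = -4.42 + (-3.2612)·(1.26) = -8.5291.

-8.5291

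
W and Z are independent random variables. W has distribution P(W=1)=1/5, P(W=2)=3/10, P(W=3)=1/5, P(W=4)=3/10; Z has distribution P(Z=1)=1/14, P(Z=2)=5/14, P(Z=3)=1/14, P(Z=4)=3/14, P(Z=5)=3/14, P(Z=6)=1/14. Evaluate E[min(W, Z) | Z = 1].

P(Z = 1) = 1/14.
Summing min(W,Z)·P(x,y) over outcomes with Z = 1 gives 1/14.
E[min(W, Z) | Z = 1] = (1/14) / (1/14) = 1.

1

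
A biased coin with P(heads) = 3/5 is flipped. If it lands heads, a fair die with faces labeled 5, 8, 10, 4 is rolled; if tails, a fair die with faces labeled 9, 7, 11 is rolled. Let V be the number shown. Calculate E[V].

153/20

E[V | heads] = (5+8+10+4)/4 = 27/4.
E[V | tails] = (9+7+11)/3 = 9.
By the law of total expectation,
E[V] = (3/5)·(27/4) + (2/5)·(9) = 153/20.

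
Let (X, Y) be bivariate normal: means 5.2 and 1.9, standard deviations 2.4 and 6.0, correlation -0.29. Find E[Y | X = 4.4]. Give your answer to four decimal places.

2.4800

E[Y | X=x] = μ_Y + ρ(σ_Y/σ_X)(x − μ_X) for jointly normal variables.
E[Y | X=4.4] = 1.9 + (-0.29)·(6.0/2.4)·(4.4 − (5.2)) = 1.9 + (-0.725)·(-0.8) = 2.4800.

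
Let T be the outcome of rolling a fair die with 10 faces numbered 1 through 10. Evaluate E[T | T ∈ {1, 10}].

P(T ∈ {1, 10}) = 1/5.
Σ over the event: 1·1/10 + 10·1/10 = 11/10.
E[T | T ∈ {1, 10}] = (11/10) / (1/5) = 11/2.

11/2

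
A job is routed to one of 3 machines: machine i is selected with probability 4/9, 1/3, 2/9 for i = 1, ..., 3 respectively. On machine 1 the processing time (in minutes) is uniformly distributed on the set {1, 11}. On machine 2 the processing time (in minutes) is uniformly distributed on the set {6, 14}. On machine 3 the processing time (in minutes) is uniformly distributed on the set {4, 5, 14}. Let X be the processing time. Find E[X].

208/27

E[X | machine 1] = (1+11)/2 = 6.
E[X | machine 2] = (6+14)/2 = 10.
E[X | machine 3] = (4+5+14)/3 = 23/3.
By the law of total expectation,
E[X] = (4/9)·(6) + (1/3)·(10) + (2/9)·(23/3) = 208/27.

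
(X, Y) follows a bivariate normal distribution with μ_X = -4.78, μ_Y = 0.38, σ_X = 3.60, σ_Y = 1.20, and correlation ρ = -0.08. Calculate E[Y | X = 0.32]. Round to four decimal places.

0.2440

The regression of Y on X has slope ρ·σ_Y/σ_X and passes through (μ_X, μ_Y).
E[Y | X=0.32] = 0.38 + (-0.08)·(1.20/3.60)·(0.32 − (-4.78)) = 0.38 + (-0.026667)·(5.1) = 0.2440.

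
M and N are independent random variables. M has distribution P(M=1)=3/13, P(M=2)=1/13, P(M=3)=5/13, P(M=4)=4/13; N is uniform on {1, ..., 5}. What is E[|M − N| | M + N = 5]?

P(M + N = 5) = 1/5.
Summing |M−N|·P(x,y) over outcomes with M + N = 5 gives 27/65.
E[|M − N| | M + N = 5] = (27/65) / (1/5) = 27/13.

27/13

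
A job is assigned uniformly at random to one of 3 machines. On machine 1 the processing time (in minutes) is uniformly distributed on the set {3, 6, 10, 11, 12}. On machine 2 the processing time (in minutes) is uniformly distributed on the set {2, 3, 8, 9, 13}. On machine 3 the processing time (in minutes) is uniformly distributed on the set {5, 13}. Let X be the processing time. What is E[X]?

E[X | machine 1] = (3+6+10+11+12)/5 = 42/5.
E[X | machine 2] = (2+3+8+9+13)/5 = 7.
E[X | machine 3] = (5+13)/2 = 9.
E[X] = (1/3)·(42/5) + (1/3)·(7) + (1/3)·(9) = 122/15.

122/15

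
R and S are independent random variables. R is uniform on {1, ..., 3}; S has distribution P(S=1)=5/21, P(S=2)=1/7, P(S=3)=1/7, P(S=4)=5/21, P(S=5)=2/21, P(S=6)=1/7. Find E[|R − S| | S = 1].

P(S = 1) = 5/21.
Summing |R−S|·P(x,y) over outcomes with S = 1 gives 5/21.
E[|R − S| | S = 1] = (5/21) / (5/21) = 1.

1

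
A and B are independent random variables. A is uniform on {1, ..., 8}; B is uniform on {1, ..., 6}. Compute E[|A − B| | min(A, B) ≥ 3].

11/6

P(min(A, B) ≥ 3) = 1/2.
Summing |A−B|·P(x,y) over outcomes with min(A, B) ≥ 3 gives 11/12.
E[|A − B| | min(A, B) ≥ 3] = (11/12) / (1/2) = 11/6.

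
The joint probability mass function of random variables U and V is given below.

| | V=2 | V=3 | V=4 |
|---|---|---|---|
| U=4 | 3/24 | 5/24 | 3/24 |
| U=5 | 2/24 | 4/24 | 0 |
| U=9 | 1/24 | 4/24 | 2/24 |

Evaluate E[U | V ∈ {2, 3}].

107/19

P(V ∈ {2, 3}) = 19/24.
Σ U·P over the event = 4·(3/24) + 4·(5/24) + 5·(2/24) + 5·(4/24) + 9·(1/24) + 9·(4/24) = 107/24.
E[U | V ∈ {2, 3}] = (107/24) / (19/24) = 107/19.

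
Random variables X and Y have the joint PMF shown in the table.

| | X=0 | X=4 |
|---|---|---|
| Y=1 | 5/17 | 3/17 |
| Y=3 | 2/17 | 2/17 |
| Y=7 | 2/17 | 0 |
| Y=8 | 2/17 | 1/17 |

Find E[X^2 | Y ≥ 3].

16/3

P(Y ≥ 3) = 9/17.
Summing X^2·P(X=x,Y=y) over the conditioning event gives 48/17.
E[X^2 | Y ≥ 3] = (48/17) / (9/17) = 16/3.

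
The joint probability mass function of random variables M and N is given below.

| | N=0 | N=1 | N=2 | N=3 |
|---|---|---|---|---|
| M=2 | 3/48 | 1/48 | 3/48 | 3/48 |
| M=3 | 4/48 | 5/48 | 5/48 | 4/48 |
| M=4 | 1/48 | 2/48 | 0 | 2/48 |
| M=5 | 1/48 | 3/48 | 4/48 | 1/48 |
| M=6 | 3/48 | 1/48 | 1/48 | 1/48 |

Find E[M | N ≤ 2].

138/37

P(N ≤ 2) = 37/48.
Summing M·P(M=x,N=y) over the conditioning event gives 23/8.
E[M | N ≤ 2] = (23/8) / (37/48) = 138/37.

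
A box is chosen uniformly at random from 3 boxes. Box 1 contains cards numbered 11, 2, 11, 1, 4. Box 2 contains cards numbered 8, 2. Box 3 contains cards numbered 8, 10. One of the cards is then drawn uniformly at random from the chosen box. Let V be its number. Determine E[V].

E[V | box 1] = (11+2+11+1+4)/5 = 29/5.
E[V | box 2] = (8+2)/2 = 5.
E[V | box 3] = (8+10)/2 = 9.
E[V] = (1/3)·(29/5) + (1/3)·(5) + (1/3)·(9) = 33/5.

33/5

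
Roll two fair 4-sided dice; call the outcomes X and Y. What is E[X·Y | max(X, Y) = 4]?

64/7

Outcomes with max(X, Y) = 4: (1,4), (2,4), (3,4), (4,1), (4,2), (4,3), (4,4), each with probability 1/16.
E[X·Y | max(X, Y) = 4] = (4 + 8 + 12 + 4 + 8 + 12 + 16) / 7 = 64/7.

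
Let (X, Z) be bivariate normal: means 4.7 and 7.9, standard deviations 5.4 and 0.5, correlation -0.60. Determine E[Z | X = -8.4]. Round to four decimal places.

8.6278

For a bivariate normal, E[Z | X=x] = μ_Z + ρ·(σ_Z/σ_X)·(x − μ_X).
E[Z | X=-8.4] = 7.9 + (-0.60)·(0.5/5.4)·(-8.4 − (4.7)) = 7.9 + (-0.055556)·(-13.1) = 8.6278.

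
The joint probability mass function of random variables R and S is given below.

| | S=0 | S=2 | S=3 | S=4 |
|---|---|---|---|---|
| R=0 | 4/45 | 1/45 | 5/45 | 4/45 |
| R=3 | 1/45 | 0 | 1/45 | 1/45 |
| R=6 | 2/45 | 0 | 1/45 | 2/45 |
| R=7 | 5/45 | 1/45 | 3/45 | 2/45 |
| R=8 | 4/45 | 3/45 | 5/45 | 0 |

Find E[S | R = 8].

P(R = 8) = 4/15.
Σ S·P over the event = 0·(4/45) + 2·(3/45) + 3·(5/45) = 7/15.
E[S | R = 8] = (7/15) / (4/15) = 7/4.

7/4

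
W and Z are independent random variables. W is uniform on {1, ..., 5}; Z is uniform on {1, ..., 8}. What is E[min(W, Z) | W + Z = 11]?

P(W + Z = 11) = 3/40.
Summing min(W,Z)·P(x,y) over outcomes with W + Z = 11 gives 3/10.
E[min(W, Z) | W + Z = 11] = (3/10) / (3/40) = 4.

4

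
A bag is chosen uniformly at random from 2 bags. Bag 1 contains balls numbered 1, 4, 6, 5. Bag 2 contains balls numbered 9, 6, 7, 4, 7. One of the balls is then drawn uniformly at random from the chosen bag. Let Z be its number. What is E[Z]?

E[Z | bag 1] = (1+4+6+5)/4 = 4.
E[Z | bag 2] = (9+6+7+4+7)/5 = 33/5.
E[Z] = (1/2)·(4) + (1/2)·(33/5) = 53/10.

53/10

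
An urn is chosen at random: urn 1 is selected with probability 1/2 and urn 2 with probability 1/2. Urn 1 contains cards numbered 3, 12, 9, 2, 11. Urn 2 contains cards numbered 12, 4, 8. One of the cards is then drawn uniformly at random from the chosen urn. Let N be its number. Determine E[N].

E[N | urn 1] = (3+12+9+2+11)/5 = 37/5.
E[N | urn 2] = (12+4+8)/3 = 8.
E[N] = (1/2)·(37/5) + (1/2)·(8) = 77/10.

77/10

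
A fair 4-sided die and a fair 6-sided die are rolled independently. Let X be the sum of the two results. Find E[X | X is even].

6

P(X is even) = 1/2.
Σ over the event: 2·1/24 + 4·1/8 + 6·1/6 + 8·1/8 + 10·1/24 = 3.
E[X | X is even] = (3) / (1/2) = 6.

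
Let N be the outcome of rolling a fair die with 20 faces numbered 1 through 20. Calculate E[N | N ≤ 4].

Given N ≤ 4, N is equally likely to be any of {1, 2, 3, 4}.
E[N | N ≤ 4] = (1 + 2 + 3 + 4) / 4 = 5/2.

5/2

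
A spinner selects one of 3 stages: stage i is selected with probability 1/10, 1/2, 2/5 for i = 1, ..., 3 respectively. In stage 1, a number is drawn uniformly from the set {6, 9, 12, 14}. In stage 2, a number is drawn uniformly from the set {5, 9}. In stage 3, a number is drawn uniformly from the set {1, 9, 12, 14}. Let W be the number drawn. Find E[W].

65/8

E[W | stage 1] = (6+9+12+14)/4 = 41/4.
E[W | stage 2] = (5+9)/2 = 7.
E[W | stage 3] = (1+9+12+14)/4 = 9.
E[W] = (1/10)·(41/4) + (1/2)·(7) + (2/5)·(9) = 65/8.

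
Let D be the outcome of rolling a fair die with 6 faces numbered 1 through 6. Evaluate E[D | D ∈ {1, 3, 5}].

P(D ∈ {1, 3, 5}) = 1/2.
Σ over the event: 1·1/6 + 3·1/6 + 5·1/6 = 3/2.
E[D | D ∈ {1, 3, 5}] = (3/2) / (1/2) = 3.

3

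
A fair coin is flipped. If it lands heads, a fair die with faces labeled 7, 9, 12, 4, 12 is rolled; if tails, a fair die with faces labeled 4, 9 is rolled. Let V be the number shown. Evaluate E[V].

E[V | heads] = (7+9+12+4+12)/5 = 44/5.
E[V | tails] = (4+9)/2 = 13/2.
E[V] = (1/2)·(44/5) + (1/2)·(13/2) = 153/20.

153/20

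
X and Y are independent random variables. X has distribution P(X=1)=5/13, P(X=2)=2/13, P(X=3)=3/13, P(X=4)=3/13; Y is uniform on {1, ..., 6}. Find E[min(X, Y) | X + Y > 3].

P(X + Y > 3) = 11/13.
Summing min(X,Y)·P(x,y) over outcomes with X + Y > 3 gives 139/78.
E[min(X, Y) | X + Y > 3] = (139/78) / (11/13) = 139/66.

139/66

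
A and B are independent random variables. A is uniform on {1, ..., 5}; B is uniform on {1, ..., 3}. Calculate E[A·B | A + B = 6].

P(A + B = 6) = 1/5.
Summing AB·P(x,y) over outcomes with A + B = 6 gives 22/15.
E[A·B | A + B = 6] = (22/15) / (1/5) = 22/3.

22/3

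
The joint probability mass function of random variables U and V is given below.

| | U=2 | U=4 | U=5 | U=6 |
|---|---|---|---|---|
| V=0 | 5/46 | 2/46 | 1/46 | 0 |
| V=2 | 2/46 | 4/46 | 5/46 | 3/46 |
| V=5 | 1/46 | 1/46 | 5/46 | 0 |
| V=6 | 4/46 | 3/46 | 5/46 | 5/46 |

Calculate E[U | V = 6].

75/17

P(V = 6) = 17/46.
Σ U·P over the event = 2·(4/46) + 4·(3/46) + 5·(5/46) + 6·(5/46) = 75/46.
E[U | V = 6] = (75/46) / (17/46) = 75/17.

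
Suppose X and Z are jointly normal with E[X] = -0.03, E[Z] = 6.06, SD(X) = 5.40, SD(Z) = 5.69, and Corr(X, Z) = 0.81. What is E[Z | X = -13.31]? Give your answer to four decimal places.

The regression of Z on X has slope ρ·σ_Z/σ_X and passes through (μ_X, μ_Z).
E[Z | X=-13.31] = 6.06 + (0.81)·(5.69/5.40)·(-13.31 − (-0.03)) = 6.06 + (0.8535)·(-13.28) = -5.2745.

-5.2745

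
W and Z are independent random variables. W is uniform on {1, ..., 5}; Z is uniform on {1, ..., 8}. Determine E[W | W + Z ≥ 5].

P(W + Z ≥ 5) = 17/20.
Summing W·P(x,y) over outcomes with W + Z ≥ 5 gives 11/4.
E[W | W + Z ≥ 5] = (11/4) / (17/20) = 55/17.

55/17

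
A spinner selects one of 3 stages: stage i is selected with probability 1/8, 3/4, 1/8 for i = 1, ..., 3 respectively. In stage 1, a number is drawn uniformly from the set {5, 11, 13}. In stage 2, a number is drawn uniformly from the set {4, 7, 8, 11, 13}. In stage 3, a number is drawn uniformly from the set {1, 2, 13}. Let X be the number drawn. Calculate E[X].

E[X | stage 1] = (5+11+13)/3 = 29/3.
E[X | stage 2] = (4+7+8+11+13)/5 = 43/5.
E[X | stage 3] = (1+2+13)/3 = 16/3.
By the law of total expectation,
E[X] = (1/8)·(29/3) + (3/4)·(43/5) + (1/8)·(16/3) = 333/40.

333/40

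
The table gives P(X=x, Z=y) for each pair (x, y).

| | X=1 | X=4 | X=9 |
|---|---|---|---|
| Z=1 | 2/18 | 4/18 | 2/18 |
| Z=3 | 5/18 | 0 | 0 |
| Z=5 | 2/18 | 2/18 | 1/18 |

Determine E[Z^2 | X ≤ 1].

P(X ≤ 1) = 1/2.
Summing Z^2·P(X=x,Z=y) over the conditioning event gives 97/18.
E[Z^2 | X ≤ 1] = (97/18) / (1/2) = 97/9.

97/9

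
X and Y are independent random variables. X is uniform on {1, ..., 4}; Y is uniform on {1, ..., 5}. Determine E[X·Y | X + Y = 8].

Outcomes with X + Y = 8: (3,5), (4,4), each with probability 1/20.
E[X·Y | X + Y = 8] = (15 + 16) / 2 = 31/2.

31/2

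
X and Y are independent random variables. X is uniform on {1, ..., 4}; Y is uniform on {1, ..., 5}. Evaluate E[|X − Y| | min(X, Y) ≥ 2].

P(min(X, Y) ≥ 2) = 3/5.
Summing |X−Y|·P(x,y) over outcomes with min(X, Y) ≥ 2 gives 7/10.
E[|X − Y| | min(X, Y) ≥ 2] = (7/10) / (3/5) = 7/6.

7/6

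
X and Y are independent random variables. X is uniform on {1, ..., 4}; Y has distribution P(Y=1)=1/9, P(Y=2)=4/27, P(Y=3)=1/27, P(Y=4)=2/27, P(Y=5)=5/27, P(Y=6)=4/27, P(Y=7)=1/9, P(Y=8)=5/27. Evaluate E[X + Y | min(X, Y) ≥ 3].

191/20

P(min(X, Y) ≥ 3) = 10/27.
Summing (X+Y)·P(x,y) over outcomes with min(X, Y) ≥ 3 gives 191/54.
E[X + Y | min(X, Y) ≥ 3] = (191/54) / (10/27) = 191/20.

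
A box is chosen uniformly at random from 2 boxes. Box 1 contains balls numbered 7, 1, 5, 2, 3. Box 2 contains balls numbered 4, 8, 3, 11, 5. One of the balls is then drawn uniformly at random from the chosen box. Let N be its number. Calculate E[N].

49/10

E[N | box 1] = (7+1+5+2+3)/5 = 18/5.
E[N | box 2] = (4+8+3+11+5)/5 = 31/5.
By the law of total expectation,
E[N] = (1/2)·(18/5) + (1/2)·(31/5) = 49/10.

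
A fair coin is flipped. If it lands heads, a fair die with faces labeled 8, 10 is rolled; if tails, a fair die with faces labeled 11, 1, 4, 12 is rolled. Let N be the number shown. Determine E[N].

E[N | heads] = (8+10)/2 = 9.
E[N | tails] = (11+1+4+12)/4 = 7.
By the law of total expectation,
E[N] = (1/2)·(9) + (1/2)·(7) = 8.

8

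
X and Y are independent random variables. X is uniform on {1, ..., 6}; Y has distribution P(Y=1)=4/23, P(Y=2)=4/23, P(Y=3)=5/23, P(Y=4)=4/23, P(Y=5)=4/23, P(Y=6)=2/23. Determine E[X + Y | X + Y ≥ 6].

P(X + Y ≥ 6) = 16/23.
Summing (X+Y)·P(x,y) over outcomes with X + Y ≥ 6 gives 382/69.
E[X + Y | X + Y ≥ 6] = (382/69) / (16/23) = 191/24.

191/24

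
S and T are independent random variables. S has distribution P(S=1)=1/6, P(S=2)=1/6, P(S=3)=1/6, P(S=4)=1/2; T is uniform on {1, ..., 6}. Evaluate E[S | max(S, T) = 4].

18/5

P(max(S, T) = 4) = 5/12.
Summing S·P(x,y) over outcomes with max(S, T) = 4 gives 3/2.
E[S | max(S, T) = 4] = (3/2) / (5/12) = 18/5.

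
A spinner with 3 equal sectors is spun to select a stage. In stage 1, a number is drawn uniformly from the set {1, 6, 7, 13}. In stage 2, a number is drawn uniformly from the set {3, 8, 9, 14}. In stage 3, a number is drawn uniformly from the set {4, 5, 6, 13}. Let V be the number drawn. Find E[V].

89/12

E[V | stage 1] = (1+6+7+13)/4 = 27/4.
E[V | stage 2] = (3+8+9+14)/4 = 17/2.
E[V | stage 3] = (4+5+6+13)/4 = 7.
E[V] = (1/3)·(27/4) + (1/3)·(17/2) + (1/3)·(7) = 89/12.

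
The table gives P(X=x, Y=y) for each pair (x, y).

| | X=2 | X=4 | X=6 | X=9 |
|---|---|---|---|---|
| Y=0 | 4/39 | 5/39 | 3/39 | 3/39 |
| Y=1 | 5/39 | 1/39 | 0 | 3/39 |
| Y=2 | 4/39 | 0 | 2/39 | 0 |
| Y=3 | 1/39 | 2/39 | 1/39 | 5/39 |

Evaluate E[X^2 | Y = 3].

P(Y = 3) = 3/13.
Σ X^2·P over the event = 4·(1/39) + 16·(2/39) + 36·(1/39) + 81·(5/39) = 159/13.
E[X^2 | Y = 3] = (159/13) / (3/13) = 53.

53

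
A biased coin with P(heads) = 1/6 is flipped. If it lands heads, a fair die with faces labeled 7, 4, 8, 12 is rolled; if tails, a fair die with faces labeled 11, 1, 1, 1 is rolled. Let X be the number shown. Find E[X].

E[X | heads] = (7+4+8+12)/4 = 31/4.
E[X | tails] = (11+1+1+1)/4 = 7/2.
By the law of total expectation,
E[X] = (1/6)·(31/4) + (5/6)·(7/2) = 101/24.

101/24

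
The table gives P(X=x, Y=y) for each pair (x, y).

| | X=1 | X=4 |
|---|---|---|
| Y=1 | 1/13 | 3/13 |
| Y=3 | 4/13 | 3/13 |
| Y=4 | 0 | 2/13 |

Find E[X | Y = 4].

P(Y = 4) = 2/13.
Σ X·P over the event = 4·(2/13) = 8/13.
E[X | Y = 4] = (8/13) / (2/13) = 4.

4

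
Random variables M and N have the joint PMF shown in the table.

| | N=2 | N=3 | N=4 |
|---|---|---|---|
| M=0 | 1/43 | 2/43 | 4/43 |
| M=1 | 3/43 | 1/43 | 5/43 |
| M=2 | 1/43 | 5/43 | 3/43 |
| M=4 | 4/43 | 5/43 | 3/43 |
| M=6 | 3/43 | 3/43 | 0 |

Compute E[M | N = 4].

P(N = 4) = 15/43.
Σ M·P over the event = 0·(4/43) + 1·(5/43) + 2·(3/43) + 4·(3/43) = 23/43.
E[M | N = 4] = (23/43) / (15/43) = 23/15.

23/15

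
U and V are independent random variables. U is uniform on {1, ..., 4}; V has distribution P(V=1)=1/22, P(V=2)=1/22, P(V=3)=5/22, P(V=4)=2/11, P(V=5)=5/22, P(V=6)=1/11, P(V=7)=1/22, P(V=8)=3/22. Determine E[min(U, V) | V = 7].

P(V = 7) = 1/22.
Summing min(U,V)·P(x,y) over outcomes with V = 7 gives 5/44.
E[min(U, V) | V = 7] = (5/44) / (1/22) = 5/2.

5/2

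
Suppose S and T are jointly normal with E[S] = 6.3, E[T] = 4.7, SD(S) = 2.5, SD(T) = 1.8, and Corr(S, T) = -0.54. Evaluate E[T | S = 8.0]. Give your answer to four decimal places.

4.0390

E[T | S=x] = μ_T + ρ(σ_T/σ_S)(x − μ_S) for jointly normal variables.
E[T | S=8.0] = 4.7 + (-0.54)·(1.8/2.5)·(8.0 − (6.3)) = 4.7 + (-0.3888)·(1.7) = 4.0390.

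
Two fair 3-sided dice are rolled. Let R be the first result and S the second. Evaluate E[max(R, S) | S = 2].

7/3

P(S = 2) = 1/3.
Summing max(R,S)·P(x,y) over outcomes with S = 2 gives 7/9.
E[max(R, S) | S = 2] = (7/9) / (1/3) = 7/3.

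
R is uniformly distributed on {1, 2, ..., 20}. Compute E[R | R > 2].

P(R > 2) = 9/10.
E[R | R > 2] = (207/20) / (9/10) = 23/2.

23/2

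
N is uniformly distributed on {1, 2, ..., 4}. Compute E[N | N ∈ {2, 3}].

P(N ∈ {2, 3}) = 1/2.
Σ over the event: 2·1/4 + 3·1/4 = 5/4.
E[N | N ∈ {2, 3}] = (5/4) / (1/2) = 5/2.

5/2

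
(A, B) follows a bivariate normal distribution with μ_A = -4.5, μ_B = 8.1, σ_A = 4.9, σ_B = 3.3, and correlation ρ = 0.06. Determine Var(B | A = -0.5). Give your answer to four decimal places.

10.8508

For a bivariate normal, Var(B | A=x) = σ_B²(1 − ρ²).
Var(B | A=-0.5) = (3.3)²·(1 − (0.06)²) = 10.89·0.9964 = 10.8508.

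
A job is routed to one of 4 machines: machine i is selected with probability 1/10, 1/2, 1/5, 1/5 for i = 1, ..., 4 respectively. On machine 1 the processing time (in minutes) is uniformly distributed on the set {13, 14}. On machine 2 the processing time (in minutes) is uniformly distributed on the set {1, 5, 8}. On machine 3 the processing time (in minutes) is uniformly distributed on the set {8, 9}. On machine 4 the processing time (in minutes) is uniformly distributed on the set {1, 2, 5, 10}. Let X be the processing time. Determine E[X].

E[X | machine 1] = (13+14)/2 = 27/2.
E[X | machine 2] = (1+5+8)/3 = 14/3.
E[X | machine 3] = (8+9)/2 = 17/2.
E[X | machine 4] = (1+2+5+10)/4 = 9/2.
E[X] = (1/10)·(27/2) + (1/2)·(14/3) + (1/5)·(17/2) + (1/5)·(9/2) = 377/60.

377/60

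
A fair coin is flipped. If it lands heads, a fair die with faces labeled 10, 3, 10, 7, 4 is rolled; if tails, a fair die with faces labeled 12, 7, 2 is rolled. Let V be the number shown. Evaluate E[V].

69/10

E[V | heads] = (10+3+10+7+4)/5 = 34/5.
E[V | tails] = (12+7+2)/3 = 7.
By the law of total expectation,
E[V] = (1/2)·(34/5) + (1/2)·(7) = 69/10.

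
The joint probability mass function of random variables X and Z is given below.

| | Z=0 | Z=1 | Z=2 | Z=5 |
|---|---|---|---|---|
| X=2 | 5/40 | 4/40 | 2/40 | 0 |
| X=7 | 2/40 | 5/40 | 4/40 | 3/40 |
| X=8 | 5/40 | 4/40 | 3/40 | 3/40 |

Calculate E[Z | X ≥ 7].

53/29

P(X ≥ 7) = 29/40.
Σ Z·P over the event = 0·(2/40) + 1·(5/40) + 2·(4/40) + 5·(3/40) + 0·(5/40) + 1·(4/40) + 2·(3/40) + 5·(3/40) = 53/40.
E[Z | X ≥ 7] = (53/40) / (29/40) = 53/29.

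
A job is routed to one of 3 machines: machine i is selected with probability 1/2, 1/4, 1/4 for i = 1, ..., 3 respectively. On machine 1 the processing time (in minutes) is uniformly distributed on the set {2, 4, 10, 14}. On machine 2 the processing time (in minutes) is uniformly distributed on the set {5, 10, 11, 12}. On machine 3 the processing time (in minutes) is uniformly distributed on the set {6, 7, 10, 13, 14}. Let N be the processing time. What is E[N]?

69/8

E[N | machine 1] = (2+4+10+14)/4 = 15/2.
E[N | machine 2] = (5+10+11+12)/4 = 19/2.
E[N | machine 3] = (6+7+10+13+14)/5 = 10.
E[N] = (1/2)·(15/2) + (1/4)·(19/2) + (1/4)·(10) = 69/8.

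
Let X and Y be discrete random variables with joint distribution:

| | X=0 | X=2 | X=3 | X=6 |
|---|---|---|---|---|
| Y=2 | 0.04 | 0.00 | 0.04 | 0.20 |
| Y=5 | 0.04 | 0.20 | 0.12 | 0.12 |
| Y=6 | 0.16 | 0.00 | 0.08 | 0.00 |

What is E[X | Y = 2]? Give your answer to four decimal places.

4.7143

P(Y = 2) = 0.28.
Σ X·P over the event = 0·(0.04) + 3·(0.04) + 6·(0.20) = 1.32.
E[X | Y = 2] = (1.32) / (0.28) = 4.7143.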